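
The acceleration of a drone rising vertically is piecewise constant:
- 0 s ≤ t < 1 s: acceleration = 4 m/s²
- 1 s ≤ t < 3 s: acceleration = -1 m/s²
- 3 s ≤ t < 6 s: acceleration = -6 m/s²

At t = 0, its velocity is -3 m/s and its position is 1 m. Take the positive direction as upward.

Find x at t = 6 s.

On each constant-a segment, Δv = aΔt and Δx = v₀Δt + ½aΔt²; chain segment to segment.
0–1 s: v starts -3 m/s; Δx = -3·1 + ½·4·1² = -1 m; v ends 1 m/s.
1–3 s: v starts 1 m/s; Δx = 1·2 + ½·-1·2² = 0 m; v ends -1 m/s.
3–6 s: v starts -1 m/s; Δx = -1·3 + ½·-6·3² = -30 m; v ends -19 m/s.
x(6) = 1 + Σ Δx = -30 m.

-30 m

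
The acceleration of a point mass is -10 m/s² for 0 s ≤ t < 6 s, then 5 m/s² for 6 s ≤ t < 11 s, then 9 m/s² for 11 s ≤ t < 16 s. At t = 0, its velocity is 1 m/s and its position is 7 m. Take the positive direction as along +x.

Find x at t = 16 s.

-457 m

On each constant-a segment, Δv = aΔt and Δx = v₀Δt + ½aΔt²; chain segment to segment.
0–6 s: v starts 1 m/s; Δx = 1·6 + ½·-10·6² = -174 m; v ends -59 m/s.
6–11 s: v starts -59 m/s; Δx = -59·5 + ½·5·5² = -232.5 m; v ends -34 m/s.
11–16 s: v starts -34 m/s; Δx = -34·5 + ½·9·5² = -57.5 m; v ends 11 m/s.
x(16) = 7 + Σ Δx = -457 m.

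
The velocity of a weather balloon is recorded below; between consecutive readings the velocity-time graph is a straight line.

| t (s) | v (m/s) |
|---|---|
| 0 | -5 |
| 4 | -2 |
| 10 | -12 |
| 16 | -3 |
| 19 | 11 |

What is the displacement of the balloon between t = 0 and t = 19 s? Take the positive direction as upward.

Net displacement equals the area under the velocity-time graph (areas below the axis count negative).
0–4 s: ½(-5 + -2)(4) = -14 m
4–10 s: ½(-2 + -12)(6) = -42 m
10–16 s: ½(-12 + -3)(6) = -45 m
16–19 s: ½(-3 + 11)(3) = 12 m
Net displacement = -89 m

-89 m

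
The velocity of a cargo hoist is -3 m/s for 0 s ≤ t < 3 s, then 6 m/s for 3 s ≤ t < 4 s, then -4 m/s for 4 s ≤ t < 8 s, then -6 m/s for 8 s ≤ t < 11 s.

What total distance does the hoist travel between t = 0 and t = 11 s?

Total distance travelled is ∫|v| dt — sum the magnitudes of each area piece.
0–3 s: |-3| × 3 = 9 m
3–4 s: |6| × 1 = 6 m
4–8 s: |-4| × 4 = 16 m
8–11 s: |-6| × 3 = 18 m
Total distance = 49 m

49 m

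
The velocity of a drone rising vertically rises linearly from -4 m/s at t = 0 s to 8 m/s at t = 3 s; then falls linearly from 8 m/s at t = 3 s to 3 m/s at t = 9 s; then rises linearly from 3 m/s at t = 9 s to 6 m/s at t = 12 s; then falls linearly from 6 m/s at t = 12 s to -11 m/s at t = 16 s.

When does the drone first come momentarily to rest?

v changes sign on 0–3 s (from -4 to 8); the graph is linear there, so v = 0 at t = 0 + (4)·(3 − 0)/(8 − -4) = 1 s.

t = 1 s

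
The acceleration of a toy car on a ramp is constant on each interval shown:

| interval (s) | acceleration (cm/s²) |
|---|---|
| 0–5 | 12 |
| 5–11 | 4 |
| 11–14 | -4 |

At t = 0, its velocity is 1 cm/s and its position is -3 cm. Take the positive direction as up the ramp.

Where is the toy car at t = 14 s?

827 cm

On each constant-a segment, Δv = aΔt and Δx = v₀Δt + ½aΔt²; chain segment to segment.
0–5 s: v starts 1 cm/s; Δx = 1·5 + ½·12·5² = 155 cm; v ends 61 cm/s.
5–11 s: v starts 61 cm/s; Δx = 61·6 + ½·4·6² = 438 cm; v ends 85 cm/s.
11–14 s: v starts 85 cm/s; Δx = 85·3 + ½·-4·3² = 237 cm; v ends 73 cm/s.
x(14) = -3 + Σ Δx = 827 cm.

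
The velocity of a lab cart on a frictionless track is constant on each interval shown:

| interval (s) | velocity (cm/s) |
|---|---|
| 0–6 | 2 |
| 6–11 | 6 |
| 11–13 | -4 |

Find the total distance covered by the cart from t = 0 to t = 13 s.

Total distance travelled is ∫|v| dt — sum the magnitudes of each area piece.
0–6 s: |2| × 6 = 12 cm
6–11 s: |6| × 5 = 30 cm
11–13 s: |-4| × 2 = 8 cm
Total distance = 50 cm

50 cm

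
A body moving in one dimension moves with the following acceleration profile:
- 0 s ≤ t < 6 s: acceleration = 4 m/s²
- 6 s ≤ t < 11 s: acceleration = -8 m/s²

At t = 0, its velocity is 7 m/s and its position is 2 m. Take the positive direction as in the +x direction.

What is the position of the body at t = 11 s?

171 m

On each constant-a segment, Δv = aΔt and Δx = v₀Δt + ½aΔt²; chain segment to segment.
0–6 s: v starts 7 m/s; Δx = 7·6 + ½·4·6² = 114 m; v ends 31 m/s.
6–11 s: v starts 31 m/s; Δx = 31·5 + ½·-8·5² = 55 m; v ends -9 m/s.
x(11) = 2 + Σ Δx = 171 m.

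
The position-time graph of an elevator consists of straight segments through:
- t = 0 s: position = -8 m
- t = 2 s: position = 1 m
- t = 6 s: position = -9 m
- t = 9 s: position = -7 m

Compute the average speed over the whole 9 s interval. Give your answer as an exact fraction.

7/3 m/s

Average speed = (total path length)/(elapsed time); on a piecewise-linear x-t graph the path length is Σ|Δx|.
0–2 s: |Δx| = |1 − -8| = 9 m
2–6 s: |Δx| = |-9 − 1| = 10 m
6–9 s: |Δx| = |-7 − -9| = 2 m
Total path = 21 m; average speed = 21/9 = 7/3 m/s.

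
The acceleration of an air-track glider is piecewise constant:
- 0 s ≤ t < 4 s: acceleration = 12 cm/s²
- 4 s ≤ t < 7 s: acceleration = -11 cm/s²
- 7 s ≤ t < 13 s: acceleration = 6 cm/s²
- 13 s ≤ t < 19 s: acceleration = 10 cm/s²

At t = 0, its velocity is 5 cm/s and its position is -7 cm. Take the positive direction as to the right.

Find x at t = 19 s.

962.5 cm

On each constant-a segment, Δv = aΔt and Δx = v₀Δt + ½aΔt²; chain segment to segment.
0–4 s: v starts 5 cm/s; Δx = 5·4 + ½·12·4² = 116 cm; v ends 53 cm/s.
4–7 s: v starts 53 cm/s; Δx = 53·3 + ½·-11·3² = 109.5 cm; v ends 20 cm/s.
7–13 s: v starts 20 cm/s; Δx = 20·6 + ½·6·6² = 228 cm; v ends 56 cm/s.
13–19 s: v starts 56 cm/s; Δx = 56·6 + ½·10·6² = 516 cm; v ends 116 cm/s.
x(19) = -7 + Σ Δx = 962.5 cm.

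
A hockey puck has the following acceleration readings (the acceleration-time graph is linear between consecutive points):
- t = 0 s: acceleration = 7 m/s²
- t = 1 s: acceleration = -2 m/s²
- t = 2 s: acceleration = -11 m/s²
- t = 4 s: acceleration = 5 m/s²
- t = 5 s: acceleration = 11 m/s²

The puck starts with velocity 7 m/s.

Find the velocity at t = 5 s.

Δv equals the area under the a-t graph; then v = v₀ + Δv.
0–1 s: ½(7 + -2)(1) = 2.5 m/s
1–2 s: ½(-2 + -11)(1) = -6.5 m/s
2–4 s: ½(-11 + 5)(2) = -6 m/s
4–5 s: ½(5 + 11)(1) = 8 m/s
Δv = -2 m/s, so v(5) = 7 + (-2) = 5 m/s.

5 m/s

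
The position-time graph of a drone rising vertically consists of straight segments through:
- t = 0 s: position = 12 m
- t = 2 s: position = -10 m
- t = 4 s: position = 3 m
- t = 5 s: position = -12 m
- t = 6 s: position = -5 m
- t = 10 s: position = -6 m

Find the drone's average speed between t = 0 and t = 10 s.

5.8 m/s

Average speed = (total path length)/(elapsed time); on a piecewise-linear x-t graph the path length is Σ|Δx|.
0–2 s: |Δx| = |-10 − 12| = 22 m
2–4 s: |Δx| = |3 − -10| = 13 m
4–5 s: |Δx| = |-12 − 3| = 15 m
5–6 s: |Δx| = |-5 − -12| = 7 m
6–10 s: |Δx| = |-6 − -5| = 1 m
Total path = 58 m; average speed = 58/10 = 5.8 m/s.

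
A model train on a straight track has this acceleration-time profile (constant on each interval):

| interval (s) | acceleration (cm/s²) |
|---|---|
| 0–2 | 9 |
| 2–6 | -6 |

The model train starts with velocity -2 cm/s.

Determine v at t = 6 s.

-8 cm/s

Δv equals the area under the a-t graph; then v = v₀ + Δv.
0–2 s: 9 × 2 = 18 cm/s
2–6 s: -6 × 4 = -24 cm/s
Δv = -6 cm/s, so v(6) = -2 + (-6) = -8 cm/s.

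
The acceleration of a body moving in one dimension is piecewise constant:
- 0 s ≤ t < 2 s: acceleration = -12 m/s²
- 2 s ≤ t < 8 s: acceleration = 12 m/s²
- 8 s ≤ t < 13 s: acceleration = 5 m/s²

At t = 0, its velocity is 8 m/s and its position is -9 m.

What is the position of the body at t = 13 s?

On each constant-a segment, Δv = aΔt and Δx = v₀Δt + ½aΔt²; chain segment to segment.
0–2 s: v starts 8 m/s; Δx = 8·2 + ½·-12·2² = -8 m; v ends -16 m/s.
2–8 s: v starts -16 m/s; Δx = -16·6 + ½·12·6² = 120 m; v ends 56 m/s.
8–13 s: v starts 56 m/s; Δx = 56·5 + ½·5·5² = 342.5 m; v ends 81 m/s.
x(13) = -9 + Σ Δx = 445.5 m.

445.5 m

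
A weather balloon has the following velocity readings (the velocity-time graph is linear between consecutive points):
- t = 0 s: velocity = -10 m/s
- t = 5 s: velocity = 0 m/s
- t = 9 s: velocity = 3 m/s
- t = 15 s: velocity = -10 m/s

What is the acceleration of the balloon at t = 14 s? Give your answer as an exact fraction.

Acceleration is the slope of the v-t graph on 9–15 s: (-10 − 3)/(15 − 9) = -13/6 m/s².

-13/6 m/s²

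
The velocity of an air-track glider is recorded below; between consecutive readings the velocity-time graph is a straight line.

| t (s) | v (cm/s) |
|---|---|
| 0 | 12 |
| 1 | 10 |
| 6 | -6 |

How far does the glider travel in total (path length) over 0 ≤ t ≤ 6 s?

32.25 cm

Total distance travelled is ∫|v| dt — sum the magnitudes of each area piece.
0–1 s: |½(12 + 10)(1)| = 11 cm
1–6 s: v = 0 at t = 4.125 s; triangle areas 15.625 + 5.625 = 21.25 cm
Total distance = 32.25 cm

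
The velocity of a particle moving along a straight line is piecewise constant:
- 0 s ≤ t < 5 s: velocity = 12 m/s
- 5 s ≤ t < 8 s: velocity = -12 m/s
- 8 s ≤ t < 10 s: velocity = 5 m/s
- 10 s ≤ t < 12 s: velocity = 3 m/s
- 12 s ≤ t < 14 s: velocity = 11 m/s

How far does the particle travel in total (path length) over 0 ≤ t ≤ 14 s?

134 m

Distance (not displacement) is the total path length: add the absolute areas under v-t.
0–5 s: |12| × 5 = 60 m
5–8 s: |-12| × 3 = 36 m
8–10 s: |5| × 2 = 10 m
10–12 s: |3| × 2 = 6 m
12–14 s: |11| × 2 = 22 m
Total distance = 134 m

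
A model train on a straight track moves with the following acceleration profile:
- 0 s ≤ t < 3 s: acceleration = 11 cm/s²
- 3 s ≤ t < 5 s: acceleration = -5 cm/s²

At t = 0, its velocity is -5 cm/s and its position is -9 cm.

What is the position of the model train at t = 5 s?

On each constant-a segment, Δv = aΔt and Δx = v₀Δt + ½aΔt²; chain segment to segment.
0–3 s: v starts -5 cm/s; Δx = -5·3 + ½·11·3² = 34.5 cm; v ends 28 cm/s.
3–5 s: v starts 28 cm/s; Δx = 28·2 + ½·-5·2² = 46 cm; v ends 18 cm/s.
x(5) = -9 + Σ Δx = 71.5 cm.

71.5 cm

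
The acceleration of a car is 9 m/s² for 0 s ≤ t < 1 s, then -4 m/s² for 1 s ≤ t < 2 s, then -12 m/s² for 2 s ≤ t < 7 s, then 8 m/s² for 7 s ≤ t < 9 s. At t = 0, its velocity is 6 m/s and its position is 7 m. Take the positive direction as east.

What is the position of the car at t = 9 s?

On each constant-a segment, Δv = aΔt and Δx = v₀Δt + ½aΔt²; chain segment to segment.
0–1 s: v starts 6 m/s; Δx = 6·1 + ½·9·1² = 10.5 m; v ends 15 m/s.
1–2 s: v starts 15 m/s; Δx = 15·1 + ½·-4·1² = 13 m; v ends 11 m/s.
2–7 s: v starts 11 m/s; Δx = 11·5 + ½·-12·5² = -95 m; v ends -49 m/s.
7–9 s: v starts -49 m/s; Δx = -49·2 + ½·8·2² = -82 m; v ends -33 m/s.
x(9) = 7 + Σ Δx = -146.5 m.

-146.5 m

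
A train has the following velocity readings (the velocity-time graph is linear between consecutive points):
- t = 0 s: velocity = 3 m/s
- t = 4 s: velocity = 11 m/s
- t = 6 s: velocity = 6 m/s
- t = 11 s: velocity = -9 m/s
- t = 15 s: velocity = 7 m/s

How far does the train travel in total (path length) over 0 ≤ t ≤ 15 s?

80.75 m

Distance (not displacement) is the total path length: add the absolute areas under v-t.
0–4 s: |½(3 + 11)(4)| = 28 m
4–6 s: |½(11 + 6)(2)| = 17 m
6–11 s: v = 0 at t = 8 s; triangle areas 6 + 13.5 = 19.5 m
11–15 s: v = 0 at t = 13.25 s; triangle areas 10.125 + 6.125 = 16.25 m
Total distance = 80.75 m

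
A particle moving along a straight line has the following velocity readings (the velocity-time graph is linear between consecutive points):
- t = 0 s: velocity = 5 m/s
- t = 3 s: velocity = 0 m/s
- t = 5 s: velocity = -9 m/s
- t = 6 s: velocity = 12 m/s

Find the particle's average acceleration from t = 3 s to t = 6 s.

Average acceleration = Δv/Δt = (12 − 0)/(6 − 3) = 4 m/s².

4 m/s²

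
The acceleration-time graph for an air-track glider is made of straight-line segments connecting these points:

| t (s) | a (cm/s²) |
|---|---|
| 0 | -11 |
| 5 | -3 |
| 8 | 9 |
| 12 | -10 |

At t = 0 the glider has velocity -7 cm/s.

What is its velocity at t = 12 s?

Δv equals the area under the a-t graph; then v = v₀ + Δv.
0–5 s: ½(-11 + -3)(5) = -35 cm/s
5–8 s: ½(-3 + 9)(3) = 9 cm/s
8–12 s: ½(9 + -10)(4) = -2 cm/s
Δv = -28 cm/s, so v(12) = -7 + (-28) = -35 cm/s.

-35 cm/s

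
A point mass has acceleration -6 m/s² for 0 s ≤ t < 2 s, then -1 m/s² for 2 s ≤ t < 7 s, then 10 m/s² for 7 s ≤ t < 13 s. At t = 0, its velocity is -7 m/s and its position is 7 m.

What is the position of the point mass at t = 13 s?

-90.5 m

On each constant-a segment, Δv = aΔt and Δx = v₀Δt + ½aΔt²; chain segment to segment.
0–2 s: v starts -7 m/s; Δx = -7·2 + ½·-6·2² = -26 m; v ends -19 m/s.
2–7 s: v starts -19 m/s; Δx = -19·5 + ½·-1·5² = -107.5 m; v ends -24 m/s.
7–13 s: v starts -24 m/s; Δx = -24·6 + ½·10·6² = 36 m; v ends 36 m/s.
x(13) = 7 + Σ Δx = -90.5 m.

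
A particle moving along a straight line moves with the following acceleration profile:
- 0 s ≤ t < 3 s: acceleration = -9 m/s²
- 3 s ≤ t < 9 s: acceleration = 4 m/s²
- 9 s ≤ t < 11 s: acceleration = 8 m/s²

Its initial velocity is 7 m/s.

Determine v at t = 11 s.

20 m/s

Δv equals the area under the a-t graph; then v = v₀ + Δv.
0–3 s: -9 × 3 = -27 m/s
3–9 s: 4 × 6 = 24 m/s
9–11 s: 8 × 2 = 16 m/s
Δv = 13 m/s, so v(11) = 7 + (13) = 20 m/s.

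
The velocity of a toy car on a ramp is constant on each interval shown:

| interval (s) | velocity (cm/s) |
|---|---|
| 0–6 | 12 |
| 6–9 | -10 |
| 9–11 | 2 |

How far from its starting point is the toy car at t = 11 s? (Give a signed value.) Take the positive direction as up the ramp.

Net displacement equals the area under the velocity-time graph (areas below the axis count negative).
0–6 s: 12 × 6 = 72 cm
6–9 s: -10 × 3 = -30 cm
9–11 s: 2 × 2 = 4 cm
Net displacement = 46 cm

46 cm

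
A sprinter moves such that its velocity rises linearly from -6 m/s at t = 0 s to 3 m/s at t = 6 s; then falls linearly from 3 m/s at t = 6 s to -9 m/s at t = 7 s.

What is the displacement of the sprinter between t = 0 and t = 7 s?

-12 m

Displacement is the signed area under the v-t curve.
0–6 s: ½(-6 + 3)(6) = -9 m
6–7 s: ½(3 + -9)(1) = -3 m
Net displacement = -12 m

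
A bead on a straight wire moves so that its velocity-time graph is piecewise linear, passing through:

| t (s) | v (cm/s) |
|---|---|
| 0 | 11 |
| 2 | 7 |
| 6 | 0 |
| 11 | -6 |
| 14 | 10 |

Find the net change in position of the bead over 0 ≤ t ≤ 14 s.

Displacement is the signed area under the v-t curve.
0–2 s: ½(11 + 7)(2) = 18 cm
2–6 s: ½(7 + 0)(4) = 14 cm
6–11 s: ½(0 + -6)(5) = -15 cm
11–14 s: ½(-6 + 10)(3) = 6 cm
Net displacement = 23 cm

23 cm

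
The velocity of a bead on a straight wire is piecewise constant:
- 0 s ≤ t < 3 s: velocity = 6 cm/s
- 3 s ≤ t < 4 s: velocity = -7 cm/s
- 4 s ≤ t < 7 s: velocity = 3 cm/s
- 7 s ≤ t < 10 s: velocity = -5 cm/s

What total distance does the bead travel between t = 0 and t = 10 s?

49 cm

Distance (not displacement) is the total path length: add the absolute areas under v-t.
0–3 s: |6| × 3 = 18 cm
3–4 s: |-7| × 1 = 7 cm
4–7 s: |3| × 3 = 9 cm
7–10 s: |-5| × 3 = 15 cm
Total distance = 49 cm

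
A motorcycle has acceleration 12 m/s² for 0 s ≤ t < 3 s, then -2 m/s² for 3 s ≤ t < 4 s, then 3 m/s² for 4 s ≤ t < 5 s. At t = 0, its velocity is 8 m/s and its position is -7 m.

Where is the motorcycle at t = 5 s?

157.5 m

On each constant-a segment, Δv = aΔt and Δx = v₀Δt + ½aΔt²; chain segment to segment.
0–3 s: v starts 8 m/s; Δx = 8·3 + ½·12·3² = 78 m; v ends 44 m/s.
3–4 s: v starts 44 m/s; Δx = 44·1 + ½·-2·1² = 43 m; v ends 42 m/s.
4–5 s: v starts 42 m/s; Δx = 42·1 + ½·3·1² = 43.5 m; v ends 45 m/s.
x(5) = -7 + Σ Δx = 157.5 m.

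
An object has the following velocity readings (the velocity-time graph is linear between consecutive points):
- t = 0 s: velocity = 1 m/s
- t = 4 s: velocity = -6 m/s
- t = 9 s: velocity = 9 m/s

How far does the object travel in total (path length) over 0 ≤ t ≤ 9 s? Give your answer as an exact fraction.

Distance (not displacement) is the total path length: add the absolute areas under v-t.
0–4 s: v = 0 at t = 4/7 s; triangle areas 2/7 + 72/7 = 74/7 m
4–9 s: v = 0 at t = 6 s; triangle areas 6 + 13.5 = 19.5 m
Total distance = 421/14 m

421/14 m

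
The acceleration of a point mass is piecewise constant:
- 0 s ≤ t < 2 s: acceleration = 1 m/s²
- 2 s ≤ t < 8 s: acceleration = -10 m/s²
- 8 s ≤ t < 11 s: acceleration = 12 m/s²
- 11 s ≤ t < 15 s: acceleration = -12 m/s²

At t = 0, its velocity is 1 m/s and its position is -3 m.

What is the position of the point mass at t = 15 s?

On each constant-a segment, Δv = aΔt and Δx = v₀Δt + ½aΔt²; chain segment to segment.
0–2 s: v starts 1 m/s; Δx = 1·2 + ½·1·2² = 4 m; v ends 3 m/s.
2–8 s: v starts 3 m/s; Δx = 3·6 + ½·-10·6² = -162 m; v ends -57 m/s.
8–11 s: v starts -57 m/s; Δx = -57·3 + ½·12·3² = -117 m; v ends -21 m/s.
11–15 s: v starts -21 m/s; Δx = -21·4 + ½·-12·4² = -180 m; v ends -69 m/s.
x(15) = -3 + Σ Δx = -458 m.

-458 m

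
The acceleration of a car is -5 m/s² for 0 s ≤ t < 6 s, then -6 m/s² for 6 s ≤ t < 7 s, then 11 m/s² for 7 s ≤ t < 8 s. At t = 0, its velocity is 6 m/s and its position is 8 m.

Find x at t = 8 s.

On each constant-a segment, Δv = aΔt and Δx = v₀Δt + ½aΔt²; chain segment to segment.
0–6 s: v starts 6 m/s; Δx = 6·6 + ½·-5·6² = -54 m; v ends -24 m/s.
6–7 s: v starts -24 m/s; Δx = -24·1 + ½·-6·1² = -27 m; v ends -30 m/s.
7–8 s: v starts -30 m/s; Δx = -30·1 + ½·11·1² = -24.5 m; v ends -19 m/s.
x(8) = 8 + Σ Δx = -97.5 m.

-97.5 m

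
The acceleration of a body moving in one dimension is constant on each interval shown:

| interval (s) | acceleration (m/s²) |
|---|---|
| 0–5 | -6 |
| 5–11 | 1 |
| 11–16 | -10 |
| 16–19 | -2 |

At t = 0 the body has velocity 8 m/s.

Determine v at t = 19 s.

-72 m/s

Δv equals the area under the a-t graph; then v = v₀ + Δv.
0–5 s: -6 × 5 = -30 m/s
5–11 s: 1 × 6 = 6 m/s
11–16 s: -10 × 5 = -50 m/s
16–19 s: -2 × 3 = -6 m/s
Δv = -80 m/s, so v(19) = 8 + (-80) = -72 m/s.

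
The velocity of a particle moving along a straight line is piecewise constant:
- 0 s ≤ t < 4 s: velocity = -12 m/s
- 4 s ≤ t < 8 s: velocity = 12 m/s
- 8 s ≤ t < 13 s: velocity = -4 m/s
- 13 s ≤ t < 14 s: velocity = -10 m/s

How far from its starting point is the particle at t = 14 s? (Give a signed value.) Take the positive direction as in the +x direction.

Net displacement equals the area under the velocity-time graph (areas below the axis count negative).
0–4 s: -12 × 4 = -48 m
4–8 s: 12 × 4 = 48 m
8–13 s: -4 × 5 = -20 m
13–14 s: -10 × 1 = -10 m
Net displacement = -30 m

-30 m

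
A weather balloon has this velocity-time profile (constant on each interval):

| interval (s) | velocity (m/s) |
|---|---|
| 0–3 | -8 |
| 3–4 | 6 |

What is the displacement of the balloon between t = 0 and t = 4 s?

Net displacement equals the area under the velocity-time graph (areas below the axis count negative).
0–3 s: -8 × 3 = -24 m
3–4 s: 6 × 1 = 6 m
Net displacement = -18 m

-18 m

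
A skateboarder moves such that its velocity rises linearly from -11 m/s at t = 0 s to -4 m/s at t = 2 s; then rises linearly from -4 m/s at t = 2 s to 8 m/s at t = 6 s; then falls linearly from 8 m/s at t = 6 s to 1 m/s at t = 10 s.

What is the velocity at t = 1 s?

On 0–2 s the graph is linear from -11 to -4 m/s: v(1) = -11 + (-4 − -11)·(1 − 0)/(2 − 0) = -7.5 m/s.

-7.5 m/s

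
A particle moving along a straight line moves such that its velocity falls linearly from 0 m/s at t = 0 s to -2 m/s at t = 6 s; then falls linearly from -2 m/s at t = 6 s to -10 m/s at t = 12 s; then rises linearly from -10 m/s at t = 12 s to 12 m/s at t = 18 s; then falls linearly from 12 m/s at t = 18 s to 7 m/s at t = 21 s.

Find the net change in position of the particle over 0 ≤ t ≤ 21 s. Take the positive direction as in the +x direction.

Net displacement equals the area under the velocity-time graph (areas below the axis count negative).
0–6 s: ½(0 + -2)(6) = -6 m
6–12 s: ½(-2 + -10)(6) = -36 m
12–18 s: ½(-10 + 12)(6) = 6 m
18–21 s: ½(12 + 7)(3) = 28.5 m
Net displacement = -7.5 m

-7.5 m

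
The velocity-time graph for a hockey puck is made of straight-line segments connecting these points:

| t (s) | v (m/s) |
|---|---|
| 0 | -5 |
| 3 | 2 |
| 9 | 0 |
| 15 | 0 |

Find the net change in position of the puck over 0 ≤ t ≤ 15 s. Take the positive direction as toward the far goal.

Net displacement equals the area under the velocity-time graph (areas below the axis count negative).
0–3 s: ½(-5 + 2)(3) = -4.5 m
3–9 s: ½(2 + 0)(6) = 6 m
9–15 s: 0 × 6 = 0 m
Net displacement = 1.5 m

1.5 m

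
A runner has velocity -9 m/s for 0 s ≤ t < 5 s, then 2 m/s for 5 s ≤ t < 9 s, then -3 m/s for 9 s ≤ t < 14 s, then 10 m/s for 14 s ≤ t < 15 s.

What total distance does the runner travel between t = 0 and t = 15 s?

Distance (not displacement) is the total path length: add the absolute areas under v-t.
0–5 s: |-9| × 5 = 45 m
5–9 s: |2| × 4 = 8 m
9–14 s: |-3| × 5 = 15 m
14–15 s: |10| × 1 = 10 m
Total distance = 78 m

78 m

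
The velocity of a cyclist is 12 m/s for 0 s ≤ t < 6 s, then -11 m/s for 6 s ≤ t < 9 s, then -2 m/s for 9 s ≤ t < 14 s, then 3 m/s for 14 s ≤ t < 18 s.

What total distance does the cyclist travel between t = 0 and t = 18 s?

127 m

Distance (not displacement) is the total path length: add the absolute areas under v-t.
0–6 s: |12| × 6 = 72 m
6–9 s: |-11| × 3 = 33 m
9–14 s: |-2| × 5 = 10 m
14–18 s: |3| × 4 = 12 m
Total distance = 127 m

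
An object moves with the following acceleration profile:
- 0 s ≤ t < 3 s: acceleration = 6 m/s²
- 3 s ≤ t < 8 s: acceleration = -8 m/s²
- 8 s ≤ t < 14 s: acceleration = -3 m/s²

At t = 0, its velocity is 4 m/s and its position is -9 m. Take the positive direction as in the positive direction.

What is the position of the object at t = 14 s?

On each constant-a segment, Δv = aΔt and Δx = v₀Δt + ½aΔt²; chain segment to segment.
0–3 s: v starts 4 m/s; Δx = 4·3 + ½·6·3² = 39 m; v ends 22 m/s.
3–8 s: v starts 22 m/s; Δx = 22·5 + ½·-8·5² = 10 m; v ends -18 m/s.
8–14 s: v starts -18 m/s; Δx = -18·6 + ½·-3·6² = -162 m; v ends -36 m/s.
x(14) = -9 + Σ Δx = -122 m.

-122 m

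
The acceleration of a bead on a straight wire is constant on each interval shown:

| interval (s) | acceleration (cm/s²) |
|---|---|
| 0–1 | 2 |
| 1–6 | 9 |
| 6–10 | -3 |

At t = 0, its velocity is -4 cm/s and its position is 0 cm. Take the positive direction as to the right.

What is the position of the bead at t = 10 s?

247.5 cm

On each constant-a segment, Δv = aΔt and Δx = v₀Δt + ½aΔt²; chain segment to segment.
0–1 s: v starts -4 cm/s; Δx = -4·1 + ½·2·1² = -3 cm; v ends -2 cm/s.
1–6 s: v starts -2 cm/s; Δx = -2·5 + ½·9·5² = 102.5 cm; v ends 43 cm/s.
6–10 s: v starts 43 cm/s; Δx = 43·4 + ½·-3·4² = 148 cm; v ends 31 cm/s.
x(10) = 0 + Σ Δx = 247.5 cm.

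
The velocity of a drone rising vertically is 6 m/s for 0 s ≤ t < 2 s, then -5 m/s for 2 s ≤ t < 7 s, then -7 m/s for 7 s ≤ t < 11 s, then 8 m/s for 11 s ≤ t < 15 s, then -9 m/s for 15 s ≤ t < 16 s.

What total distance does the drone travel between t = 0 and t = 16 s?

106 m

Distance (not displacement) is the total path length: add the absolute areas under v-t.
0–2 s: |6| × 2 = 12 m
2–7 s: |-5| × 5 = 25 m
7–11 s: |-7| × 4 = 28 m
11–15 s: |8| × 4 = 32 m
15–16 s: |-9| × 1 = 9 m
Total distance = 106 m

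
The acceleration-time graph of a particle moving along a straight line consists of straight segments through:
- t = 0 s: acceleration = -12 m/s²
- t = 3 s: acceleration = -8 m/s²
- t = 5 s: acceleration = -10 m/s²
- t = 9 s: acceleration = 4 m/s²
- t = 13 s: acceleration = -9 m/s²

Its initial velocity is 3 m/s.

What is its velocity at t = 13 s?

Δv equals the area under the a-t graph; then v = v₀ + Δv.
0–3 s: ½(-12 + -8)(3) = -30 m/s
3–5 s: ½(-8 + -10)(2) = -18 m/s
5–9 s: ½(-10 + 4)(4) = -12 m/s
9–13 s: ½(4 + -9)(4) = -10 m/s
Δv = -70 m/s, so v(13) = 3 + (-70) = -67 m/s.

-67 m/s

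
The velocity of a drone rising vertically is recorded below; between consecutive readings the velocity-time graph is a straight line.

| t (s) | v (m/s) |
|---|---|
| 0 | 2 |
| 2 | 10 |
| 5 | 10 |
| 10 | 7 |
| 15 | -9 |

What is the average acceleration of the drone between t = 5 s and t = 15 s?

-1.9 m/s²

Average acceleration = Δv/Δt = (-9 − 10)/(15 − 5) = -1.9 m/s².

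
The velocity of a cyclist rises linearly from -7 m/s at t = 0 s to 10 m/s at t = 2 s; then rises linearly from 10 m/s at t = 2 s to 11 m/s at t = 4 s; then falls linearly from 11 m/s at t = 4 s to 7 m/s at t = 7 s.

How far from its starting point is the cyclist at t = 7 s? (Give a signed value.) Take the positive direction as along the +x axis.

51 m

Displacement is the signed area under the v-t curve.
0–2 s: ½(-7 + 10)(2) = 3 m
2–4 s: ½(10 + 11)(2) = 21 m
4–7 s: ½(11 + 7)(3) = 27 m
Net displacement = 51 m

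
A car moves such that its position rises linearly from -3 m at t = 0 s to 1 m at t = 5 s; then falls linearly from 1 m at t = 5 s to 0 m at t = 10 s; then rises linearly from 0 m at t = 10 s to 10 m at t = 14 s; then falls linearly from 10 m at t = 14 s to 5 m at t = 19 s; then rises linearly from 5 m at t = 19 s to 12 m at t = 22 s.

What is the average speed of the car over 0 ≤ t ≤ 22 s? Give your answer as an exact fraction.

Average speed = (total path length)/(elapsed time); on a piecewise-linear x-t graph the path length is Σ|Δx|.
0–5 s: |Δx| = |1 − -3| = 4 m
5–10 s: |Δx| = |0 − 1| = 1 m
10–14 s: |Δx| = |10 − 0| = 10 m
14–19 s: |Δx| = |5 − 10| = 5 m
19–22 s: |Δx| = |12 − 5| = 7 m
Total path = 27 m; average speed = 27/22 = 27/22 m/s.

27/22 m/s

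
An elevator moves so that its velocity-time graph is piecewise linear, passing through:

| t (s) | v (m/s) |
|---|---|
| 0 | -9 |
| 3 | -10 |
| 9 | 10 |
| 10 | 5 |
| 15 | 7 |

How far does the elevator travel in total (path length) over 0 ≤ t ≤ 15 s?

Total distance travelled is ∫|v| dt — sum the magnitudes of each area piece.
0–3 s: |½(-9 + -10)(3)| = 28.5 m
3–9 s: v = 0 at t = 6 s; triangle areas 15 + 15 = 30 m
9–10 s: |½(10 + 5)(1)| = 7.5 m
10–15 s: |½(5 + 7)(5)| = 30 m
Total distance = 96 m

96 m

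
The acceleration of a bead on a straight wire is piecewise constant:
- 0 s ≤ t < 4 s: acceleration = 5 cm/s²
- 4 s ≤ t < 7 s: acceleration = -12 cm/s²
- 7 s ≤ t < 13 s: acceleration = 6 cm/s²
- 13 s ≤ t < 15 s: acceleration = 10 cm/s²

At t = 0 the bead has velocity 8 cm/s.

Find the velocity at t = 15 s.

48 cm/s

Δv equals the area under the a-t graph; then v = v₀ + Δv.
0–4 s: 5 × 4 = 20 cm/s
4–7 s: -12 × 3 = -36 cm/s
7–13 s: 6 × 6 = 36 cm/s
13–15 s: 10 × 2 = 20 cm/s
Δv = 40 cm/s, so v(15) = 8 + (40) = 48 cm/s.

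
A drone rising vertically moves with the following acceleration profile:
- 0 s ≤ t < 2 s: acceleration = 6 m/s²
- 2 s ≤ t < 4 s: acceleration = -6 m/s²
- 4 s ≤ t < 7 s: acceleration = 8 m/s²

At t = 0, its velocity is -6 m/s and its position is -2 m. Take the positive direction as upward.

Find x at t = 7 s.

16 m

On each constant-a segment, Δv = aΔt and Δx = v₀Δt + ½aΔt²; chain segment to segment.
0–2 s: v starts -6 m/s; Δx = -6·2 + ½·6·2² = 0 m; v ends 6 m/s.
2–4 s: v starts 6 m/s; Δx = 6·2 + ½·-6·2² = 0 m; v ends -6 m/s.
4–7 s: v starts -6 m/s; Δx = -6·3 + ½·8·3² = 18 m; v ends 18 m/s.
x(7) = -2 + Σ Δx = 16 m.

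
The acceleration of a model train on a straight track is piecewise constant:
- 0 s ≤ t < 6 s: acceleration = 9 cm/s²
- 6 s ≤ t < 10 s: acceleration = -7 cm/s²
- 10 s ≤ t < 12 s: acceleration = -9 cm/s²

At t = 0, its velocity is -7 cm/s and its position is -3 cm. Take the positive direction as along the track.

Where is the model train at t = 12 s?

On each constant-a segment, Δv = aΔt and Δx = v₀Δt + ½aΔt²; chain segment to segment.
0–6 s: v starts -7 cm/s; Δx = -7·6 + ½·9·6² = 120 cm; v ends 47 cm/s.
6–10 s: v starts 47 cm/s; Δx = 47·4 + ½·-7·4² = 132 cm; v ends 19 cm/s.
10–12 s: v starts 19 cm/s; Δx = 19·2 + ½·-9·2² = 20 cm; v ends 1 cm/s.
x(12) = -3 + Σ Δx = 269 cm.

269 cm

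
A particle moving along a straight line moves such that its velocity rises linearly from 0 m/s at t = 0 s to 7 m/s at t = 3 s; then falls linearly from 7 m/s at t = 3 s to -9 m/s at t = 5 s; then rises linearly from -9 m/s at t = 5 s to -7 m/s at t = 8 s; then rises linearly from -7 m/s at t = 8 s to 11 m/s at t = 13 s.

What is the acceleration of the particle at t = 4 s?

-8 m/s²

Acceleration is the slope of the v-t graph on 3–5 s: (-9 − 7)/(5 − 3) = -8 m/s².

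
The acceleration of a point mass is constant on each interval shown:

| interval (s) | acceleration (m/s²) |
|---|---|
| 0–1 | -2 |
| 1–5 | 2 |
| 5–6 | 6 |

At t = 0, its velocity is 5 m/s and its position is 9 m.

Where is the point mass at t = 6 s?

55 m

On each constant-a segment, Δv = aΔt and Δx = v₀Δt + ½aΔt²; chain segment to segment.
0–1 s: v starts 5 m/s; Δx = 5·1 + ½·-2·1² = 4 m; v ends 3 m/s.
1–5 s: v starts 3 m/s; Δx = 3·4 + ½·2·4² = 28 m; v ends 11 m/s.
5–6 s: v starts 11 m/s; Δx = 11·1 + ½·6·1² = 14 m; v ends 17 m/s.
x(6) = 9 + Σ Δx = 55 m.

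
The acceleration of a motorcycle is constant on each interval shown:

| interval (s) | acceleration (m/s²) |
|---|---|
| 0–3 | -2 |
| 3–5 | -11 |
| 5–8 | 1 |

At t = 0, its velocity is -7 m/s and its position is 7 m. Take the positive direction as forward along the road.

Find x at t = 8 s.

-171.5 m

On each constant-a segment, Δv = aΔt and Δx = v₀Δt + ½aΔt²; chain segment to segment.
0–3 s: v starts -7 m/s; Δx = -7·3 + ½·-2·3² = -30 m; v ends -13 m/s.
3–5 s: v starts -13 m/s; Δx = -13·2 + ½·-11·2² = -48 m; v ends -35 m/s.
5–8 s: v starts -35 m/s; Δx = -35·3 + ½·1·3² = -100.5 m; v ends -32 m/s.
x(8) = 7 + Σ Δx = -171.5 m.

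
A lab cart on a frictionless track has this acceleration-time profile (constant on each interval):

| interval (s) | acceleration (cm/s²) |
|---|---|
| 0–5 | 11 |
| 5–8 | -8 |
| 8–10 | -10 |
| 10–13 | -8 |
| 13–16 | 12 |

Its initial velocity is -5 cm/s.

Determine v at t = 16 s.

18 cm/s

Δv equals the area under the a-t graph; then v = v₀ + Δv.
0–5 s: 11 × 5 = 55 cm/s
5–8 s: -8 × 3 = -24 cm/s
8–10 s: -10 × 2 = -20 cm/s
10–13 s: -8 × 3 = -24 cm/s
13–16 s: 12 × 3 = 36 cm/s
Δv = 23 cm/s, so v(16) = -5 + (23) = 18 cm/s.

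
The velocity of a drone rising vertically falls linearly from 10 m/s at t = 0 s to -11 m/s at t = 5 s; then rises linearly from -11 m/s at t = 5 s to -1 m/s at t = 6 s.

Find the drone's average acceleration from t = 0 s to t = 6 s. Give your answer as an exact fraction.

Average acceleration = Δv/Δt = (-1 − 10)/(6 − 0) = -11/6 m/s².

-11/6 m/s²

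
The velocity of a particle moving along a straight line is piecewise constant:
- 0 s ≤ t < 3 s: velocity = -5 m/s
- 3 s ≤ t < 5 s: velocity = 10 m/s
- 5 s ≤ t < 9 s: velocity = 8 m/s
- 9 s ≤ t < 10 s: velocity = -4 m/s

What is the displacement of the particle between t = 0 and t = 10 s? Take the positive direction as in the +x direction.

33 m

Net displacement equals the area under the velocity-time graph (areas below the axis count negative).
0–3 s: -5 × 3 = -15 m
3–5 s: 10 × 2 = 20 m
5–9 s: 8 × 4 = 32 m
9–10 s: -4 × 1 = -4 m
Net displacement = 33 m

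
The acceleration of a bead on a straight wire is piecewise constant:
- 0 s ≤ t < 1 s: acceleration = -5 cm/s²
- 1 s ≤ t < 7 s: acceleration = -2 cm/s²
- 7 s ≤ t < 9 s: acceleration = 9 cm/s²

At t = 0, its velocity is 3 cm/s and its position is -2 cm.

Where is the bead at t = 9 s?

On each constant-a segment, Δv = aΔt and Δx = v₀Δt + ½aΔt²; chain segment to segment.
0–1 s: v starts 3 cm/s; Δx = 3·1 + ½·-5·1² = 0.5 cm; v ends -2 cm/s.
1–7 s: v starts -2 cm/s; Δx = -2·6 + ½·-2·6² = -48 cm; v ends -14 cm/s.
7–9 s: v starts -14 cm/s; Δx = -14·2 + ½·9·2² = -10 cm; v ends 4 cm/s.
x(9) = -2 + Σ Δx = -59.5 cm.

-59.5 cm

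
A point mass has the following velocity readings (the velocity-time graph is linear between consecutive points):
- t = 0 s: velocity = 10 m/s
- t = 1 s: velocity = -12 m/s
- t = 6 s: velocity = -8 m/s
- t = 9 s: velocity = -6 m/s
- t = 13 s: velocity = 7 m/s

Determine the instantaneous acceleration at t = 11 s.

Acceleration is the slope of the v-t graph on 9–13 s: (7 − -6)/(13 − 9) = 3.25 m/s².

3.25 m/s²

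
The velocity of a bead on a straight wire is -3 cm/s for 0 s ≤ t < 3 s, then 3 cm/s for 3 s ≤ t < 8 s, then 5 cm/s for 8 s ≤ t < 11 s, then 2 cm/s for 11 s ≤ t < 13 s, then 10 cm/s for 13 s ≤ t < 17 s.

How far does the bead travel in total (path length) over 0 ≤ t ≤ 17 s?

83 cm

Distance (not displacement) is the total path length: add the absolute areas under v-t.
0–3 s: |-3| × 3 = 9 cm
3–8 s: |3| × 5 = 15 cm
8–11 s: |5| × 3 = 15 cm
11–13 s: |2| × 2 = 4 cm
13–17 s: |10| × 4 = 40 cm
Total distance = 83 cm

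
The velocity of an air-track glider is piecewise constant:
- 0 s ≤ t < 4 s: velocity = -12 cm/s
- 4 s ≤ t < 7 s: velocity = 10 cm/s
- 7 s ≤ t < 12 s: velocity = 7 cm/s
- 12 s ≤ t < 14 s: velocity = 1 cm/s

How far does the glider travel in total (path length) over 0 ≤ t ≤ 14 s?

Distance (not displacement) is the total path length: add the absolute areas under v-t.
0–4 s: |-12| × 4 = 48 cm
4–7 s: |10| × 3 = 30 cm
7–12 s: |7| × 5 = 35 cm
12–14 s: |1| × 2 = 2 cm
Total distance = 115 cm

115 cm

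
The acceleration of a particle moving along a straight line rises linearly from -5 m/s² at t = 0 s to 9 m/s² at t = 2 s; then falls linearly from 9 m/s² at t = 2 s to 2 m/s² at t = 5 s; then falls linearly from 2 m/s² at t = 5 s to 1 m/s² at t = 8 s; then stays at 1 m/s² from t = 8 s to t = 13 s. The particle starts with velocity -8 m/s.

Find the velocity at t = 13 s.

22 m/s

Δv equals the area under the a-t graph; then v = v₀ + Δv.
0–2 s: ½(-5 + 9)(2) = 4 m/s
2–5 s: ½(9 + 2)(3) = 16.5 m/s
5–8 s: ½(2 + 1)(3) = 4.5 m/s
8–13 s: 1 × 5 = 5 m/s
Δv = 30 m/s, so v(13) = -8 + (30) = 22 m/s.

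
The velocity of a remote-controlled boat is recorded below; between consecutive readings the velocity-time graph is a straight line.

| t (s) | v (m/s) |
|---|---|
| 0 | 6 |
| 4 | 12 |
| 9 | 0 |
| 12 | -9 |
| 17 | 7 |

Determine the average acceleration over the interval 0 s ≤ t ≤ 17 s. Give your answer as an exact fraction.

Average acceleration = Δv/Δt = (7 − 6)/(17 − 0) = 1/17 m/s².

1/17 m/s²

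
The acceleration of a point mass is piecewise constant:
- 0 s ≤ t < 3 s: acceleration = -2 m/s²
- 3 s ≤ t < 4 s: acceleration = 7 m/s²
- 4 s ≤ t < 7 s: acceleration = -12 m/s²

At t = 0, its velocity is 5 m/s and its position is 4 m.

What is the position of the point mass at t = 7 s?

-23.5 m

On each constant-a segment, Δv = aΔt and Δx = v₀Δt + ½aΔt²; chain segment to segment.
0–3 s: v starts 5 m/s; Δx = 5·3 + ½·-2·3² = 6 m; v ends -1 m/s.
3–4 s: v starts -1 m/s; Δx = -1·1 + ½·7·1² = 2.5 m; v ends 6 m/s.
4–7 s: v starts 6 m/s; Δx = 6·3 + ½·-12·3² = -36 m; v ends -30 m/s.
x(7) = 4 + Σ Δx = -23.5 m.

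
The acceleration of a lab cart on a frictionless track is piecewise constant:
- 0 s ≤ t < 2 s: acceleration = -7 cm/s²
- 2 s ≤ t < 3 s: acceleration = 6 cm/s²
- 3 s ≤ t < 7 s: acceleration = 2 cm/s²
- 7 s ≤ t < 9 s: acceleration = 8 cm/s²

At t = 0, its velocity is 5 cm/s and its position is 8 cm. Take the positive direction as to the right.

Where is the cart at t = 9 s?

28 cm

On each constant-a segment, Δv = aΔt and Δx = v₀Δt + ½aΔt²; chain segment to segment.
0–2 s: v starts 5 cm/s; Δx = 5·2 + ½·-7·2² = -4 cm; v ends -9 cm/s.
2–3 s: v starts -9 cm/s; Δx = -9·1 + ½·6·1² = -6 cm; v ends -3 cm/s.
3–7 s: v starts -3 cm/s; Δx = -3·4 + ½·2·4² = 4 cm; v ends 5 cm/s.
7–9 s: v starts 5 cm/s; Δx = 5·2 + ½·8·2² = 26 cm; v ends 21 cm/s.
x(9) = 8 + Σ Δx = 28 cm.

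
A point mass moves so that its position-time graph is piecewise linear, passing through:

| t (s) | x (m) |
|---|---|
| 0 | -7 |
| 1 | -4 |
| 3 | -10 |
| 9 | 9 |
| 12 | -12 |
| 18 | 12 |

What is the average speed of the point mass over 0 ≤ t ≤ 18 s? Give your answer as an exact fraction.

Average speed = (total path length)/(elapsed time); on a piecewise-linear x-t graph the path length is Σ|Δx|.
0–1 s: |Δx| = |-4 − -7| = 3 m
1–3 s: |Δx| = |-10 − -4| = 6 m
3–9 s: |Δx| = |9 − -10| = 19 m
9–12 s: |Δx| = |-12 − 9| = 21 m
12–18 s: |Δx| = |12 − -12| = 24 m
Total path = 73 m; average speed = 73/18 = 73/18 m/s.

73/18 m/s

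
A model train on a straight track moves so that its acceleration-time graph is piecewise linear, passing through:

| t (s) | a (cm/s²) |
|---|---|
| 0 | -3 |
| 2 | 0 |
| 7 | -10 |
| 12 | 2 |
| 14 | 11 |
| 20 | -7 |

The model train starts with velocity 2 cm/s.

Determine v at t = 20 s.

-21 cm/s

Δv equals the area under the a-t graph; then v = v₀ + Δv.
0–2 s: ½(-3 + 0)(2) = -3 cm/s
2–7 s: ½(0 + -10)(5) = -25 cm/s
7–12 s: ½(-10 + 2)(5) = -20 cm/s
12–14 s: ½(2 + 11)(2) = 13 cm/s
14–20 s: ½(11 + -7)(6) = 12 cm/s
Δv = -23 cm/s, so v(20) = 2 + (-23) = -21 cm/s.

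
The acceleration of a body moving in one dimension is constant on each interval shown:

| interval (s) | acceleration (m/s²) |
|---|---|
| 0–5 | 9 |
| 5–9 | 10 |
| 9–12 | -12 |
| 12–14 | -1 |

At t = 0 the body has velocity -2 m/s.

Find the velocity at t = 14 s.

45 m/s

Δv equals the area under the a-t graph; then v = v₀ + Δv.
0–5 s: 9 × 5 = 45 m/s
5–9 s: 10 × 4 = 40 m/s
9–12 s: -12 × 3 = -36 m/s
12–14 s: -1 × 2 = -2 m/s
Δv = 47 m/s, so v(14) = -2 + (47) = 45 m/s.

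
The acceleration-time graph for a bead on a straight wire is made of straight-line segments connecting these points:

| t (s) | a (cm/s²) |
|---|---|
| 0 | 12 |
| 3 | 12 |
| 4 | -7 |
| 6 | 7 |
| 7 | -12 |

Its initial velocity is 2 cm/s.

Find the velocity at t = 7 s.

38 cm/s

Δv equals the area under the a-t graph; then v = v₀ + Δv.
0–3 s: 12 × 3 = 36 cm/s
3–4 s: ½(12 + -7)(1) = 2.5 cm/s
4–6 s: ½(-7 + 7)(2) = 0 cm/s
6–7 s: ½(7 + -12)(1) = -2.5 cm/s
Δv = 36 cm/s, so v(7) = 2 + (36) = 38 cm/s.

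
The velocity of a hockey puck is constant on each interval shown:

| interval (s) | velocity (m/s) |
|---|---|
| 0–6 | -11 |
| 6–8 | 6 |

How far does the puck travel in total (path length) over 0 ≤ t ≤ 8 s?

Distance (not displacement) is the total path length: add the absolute areas under v-t.
0–6 s: |-11| × 6 = 66 m
6–8 s: |6| × 2 = 12 m
Total distance = 78 m

78 m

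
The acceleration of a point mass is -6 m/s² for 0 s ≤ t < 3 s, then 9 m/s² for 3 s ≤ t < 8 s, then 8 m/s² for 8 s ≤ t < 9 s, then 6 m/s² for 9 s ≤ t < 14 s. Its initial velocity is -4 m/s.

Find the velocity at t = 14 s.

61 m/s

Δv equals the area under the a-t graph; then v = v₀ + Δv.
0–3 s: -6 × 3 = -18 m/s
3–8 s: 9 × 5 = 45 m/s
8–9 s: 8 × 1 = 8 m/s
9–14 s: 6 × 5 = 30 m/s
Δv = 65 m/s, so v(14) = -4 + (65) = 61 m/s.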